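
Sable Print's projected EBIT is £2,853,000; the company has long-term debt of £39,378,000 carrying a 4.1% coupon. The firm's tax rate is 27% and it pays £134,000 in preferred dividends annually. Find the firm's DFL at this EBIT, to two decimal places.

Annual interest charges come to £1,614,498.00.
Pre-tax preferred-dividend burden = £134,000 ÷ (1 − 0.27) = £183,561.64.
DFL = EBIT ÷ [EBIT − I − D_p/(1−t)] = £2,853,000 ÷ [£2,853,000 − £1,614,498.00 − £183,561.64] = £2,853,000 ÷ £1,054,940.36 = 2.7044.

2.70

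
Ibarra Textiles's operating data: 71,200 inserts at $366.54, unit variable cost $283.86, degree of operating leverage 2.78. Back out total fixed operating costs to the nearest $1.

At 71,200 units, contribution = 71,200 × $82.68 = $5,886,816.00.
Since DOL = CM ÷ EBIT, EBIT = $5,886,816.00 ÷ 2.78 = $2,117,559.71.
Fixed costs = CM − EBIT = $5,886,816.00 − $2,117,559.71 = $3,769,256.

$3,769,256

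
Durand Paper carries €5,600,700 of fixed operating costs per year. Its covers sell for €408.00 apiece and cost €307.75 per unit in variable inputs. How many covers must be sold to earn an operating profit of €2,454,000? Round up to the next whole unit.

80,347 covers

Contribution margin per unit = €408.00 − €307.75 = €100.25.
Units = (FC + target) / CM = (€5,600,700 + €2,454,000) / €100.25 = 80,346.13, so 80,347 covers.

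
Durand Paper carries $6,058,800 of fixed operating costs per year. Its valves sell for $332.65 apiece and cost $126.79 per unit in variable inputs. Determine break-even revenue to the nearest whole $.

CM per unit = $332.65 − $126.79 = $205.86; CM ratio = $205.86 / $332.65 = 0.6188.
Break-even sales = FC ÷ CM ratio = $6,058,800 × $332.65 / $205.86 = $9,790,439.

$9,790,439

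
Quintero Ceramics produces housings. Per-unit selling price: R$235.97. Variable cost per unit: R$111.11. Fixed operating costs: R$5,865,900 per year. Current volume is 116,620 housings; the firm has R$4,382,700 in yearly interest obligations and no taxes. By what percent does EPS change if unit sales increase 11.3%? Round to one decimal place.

+38.2%

At 116,620 units, contribution = 116,620 × R$124.86 = R$14,561,173.20.
EBIT = R$14,561,173.20 − R$5,865,900 = R$8,695,273.20.
Interest = R$4,382,700.00, so EBIT − I = R$4,312,573.20.
Degree of combined leverage = contribution ÷ (EBIT − I) = R$14,561,173.20 ÷ R$4,312,573.20 = 3.3764.
EPS therefore changes by 3.3764 × (+11.3%) = +38.2%.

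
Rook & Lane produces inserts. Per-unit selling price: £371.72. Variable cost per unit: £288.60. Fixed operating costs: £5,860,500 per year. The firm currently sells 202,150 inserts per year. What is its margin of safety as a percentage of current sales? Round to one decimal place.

Contribution margin per unit = £371.72 − £288.60 = £83.12. Break-even units = £5,860,500 ÷ £83.12 = 70,506.50; break-even revenue = 70,506.50 × £371.72 = £26,208,674.93.
Actual sales revenue = 202,150 × £371.72 = £75,143,198.00.
Margin of safety = (£75,143,198.00 − £26,208,674.93) ÷ £75,143,198.00 = 65.1%.

65.1%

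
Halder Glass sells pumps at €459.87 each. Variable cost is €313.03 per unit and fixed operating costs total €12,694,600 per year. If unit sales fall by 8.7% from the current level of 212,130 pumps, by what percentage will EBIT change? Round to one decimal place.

At 212,130 units, contribution = 212,130 × €146.84 = €31,149,169.20.
Subtracting fixed costs: EBIT = €31,149,169.20 − €12,694,600 = €18,454,569.20.
So DOL = total CM / EBIT = €31,149,169.20 / €18,454,569.20 = 1.6879.
Operating income changes by 1.6879 × -8.7% = -14.7%.

-14.7%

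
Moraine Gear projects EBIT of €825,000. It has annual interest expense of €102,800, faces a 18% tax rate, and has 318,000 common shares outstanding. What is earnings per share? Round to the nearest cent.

Pre-tax income = €825,000 − €102,800.00 = €722,200.00.
Net income = €722,200.00 × (1 − 0.18) = €592,204.00.
Per share: €592,204.00 / 318,000 shares = €1.86.

€1.86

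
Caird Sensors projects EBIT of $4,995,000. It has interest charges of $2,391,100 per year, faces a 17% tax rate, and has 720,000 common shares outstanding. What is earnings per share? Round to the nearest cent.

$3.00

Interest = $2,391,100.00, so EBT = $4,995,000 − $2,391,100.00 = $2,603,900.00.
Net income = $2,603,900.00 × (1 − 0.17) = $2,161,237.00.
Per share: $2,161,237.00 / 720,000 shares = $3.00.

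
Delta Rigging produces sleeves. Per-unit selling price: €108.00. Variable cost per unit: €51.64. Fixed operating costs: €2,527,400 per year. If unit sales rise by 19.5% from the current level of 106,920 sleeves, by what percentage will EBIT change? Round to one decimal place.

Contribution at this volume is 106,920 × €56.36 = €6,026,011.20.
Operating income = contribution − fixed costs = €6,026,011.20 − €2,527,400 = €3,498,611.20.
Degree of operating leverage = €6,026,011.20 / €3,498,611.20 = 1.7224.
Operating income changes by 1.7224 × +19.5% = +33.6%.

+33.6%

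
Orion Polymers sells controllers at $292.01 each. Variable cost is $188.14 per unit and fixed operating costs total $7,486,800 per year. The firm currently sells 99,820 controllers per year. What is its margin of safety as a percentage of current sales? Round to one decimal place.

27.8%

Each unit contributes $292.01 − $188.14 = $103.87. Break-even units = $7,486,800 ÷ $103.87 = 72,078.56; break-even revenue = 72,078.56 × $292.01 = $21,047,660.23.
Actual sales revenue = 99,820 × $292.01 = $29,148,438.20.
Margin of safety = ($29,148,438.20 − $21,047,660.23) ÷ $29,148,438.20 = 27.8%.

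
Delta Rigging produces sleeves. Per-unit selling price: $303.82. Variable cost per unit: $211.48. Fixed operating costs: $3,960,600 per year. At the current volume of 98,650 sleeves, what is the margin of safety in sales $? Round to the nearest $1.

Each unit contributes $303.82 − $211.48 = $92.34. Break-even units = $3,960,600 ÷ $92.34 = 42,891.49; break-even revenue = 42,891.49 × $303.82 = $13,031,291.88.
Current sales = 98,650 × $303.82 = $29,971,843.00.
Margin of safety = $29,971,843.00 − $13,031,291.88 = $16,940,551.

$16,940,551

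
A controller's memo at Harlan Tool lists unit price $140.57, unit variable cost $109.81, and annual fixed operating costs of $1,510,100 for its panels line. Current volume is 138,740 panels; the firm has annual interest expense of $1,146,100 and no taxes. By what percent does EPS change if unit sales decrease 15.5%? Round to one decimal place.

Total contribution margin = 138,740 × $30.76 = $4,267,642.40.
Operating income = contribution − fixed costs = $4,267,642.40 − $1,510,100 = $2,757,542.40.
After interest of $1,146,100.00, pre-tax earnings = $1,611,442.40.
DCL = total CM / (EBIT − I) = $4,267,642.40 / $1,611,442.40 = 2.6483.
%ΔEPS = DCL × %ΔSales = 2.6483 × -15.5% = -41.0%.

-41.0%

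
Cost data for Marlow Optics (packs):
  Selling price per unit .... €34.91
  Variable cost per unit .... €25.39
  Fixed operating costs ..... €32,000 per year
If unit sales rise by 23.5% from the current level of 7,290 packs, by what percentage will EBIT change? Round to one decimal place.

Contribution at this volume is 7,290 × €9.52 = €69,400.80.
Subtracting fixed costs: EBIT = €69,400.80 − €32,000 = €37,400.80.
Degree of operating leverage = €69,400.80 / €37,400.80 = 1.8556.
%ΔEBIT = DOL × %ΔSales = 1.8556 × +23.5% = +43.6%.

+43.6%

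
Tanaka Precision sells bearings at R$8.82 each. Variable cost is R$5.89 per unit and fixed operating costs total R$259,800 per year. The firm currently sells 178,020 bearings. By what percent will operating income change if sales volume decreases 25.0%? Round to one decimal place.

Total contribution margin = 178,020 × R$2.93 = R$521,598.60.
Subtracting fixed costs: EBIT = R$521,598.60 − R$259,800 = R$261,798.60.
Degree of operating leverage = R$521,598.60 / R$261,798.60 = 1.9924.
Operating income changes by 1.9924 × -25.0% = -49.8%.

-49.8%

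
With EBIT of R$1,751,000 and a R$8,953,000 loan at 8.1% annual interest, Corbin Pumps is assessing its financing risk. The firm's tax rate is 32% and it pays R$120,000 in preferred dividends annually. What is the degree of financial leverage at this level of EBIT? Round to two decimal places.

2.06

Annual interest charges come to R$725,193.00.
Preferred dividends grossed up pre-tax: R$120,000 / (1 − 0.32) = R$176,470.59.
DFL = EBIT ÷ [EBIT − I − D_p/(1−t)] = R$1,751,000 ÷ [R$1,751,000 − R$725,193.00 − R$176,470.59] = R$1,751,000 ÷ R$849,336.41 = 2.0616.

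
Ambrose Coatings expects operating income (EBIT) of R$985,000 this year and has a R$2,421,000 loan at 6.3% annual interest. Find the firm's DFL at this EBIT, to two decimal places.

Interest = R$152,523.00.
DFL = EBIT ÷ (EBIT − I) = R$985,000 ÷ (R$985,000 − R$152,523.00) = R$985,000 ÷ R$832,477.00 = 1.1832.

1.18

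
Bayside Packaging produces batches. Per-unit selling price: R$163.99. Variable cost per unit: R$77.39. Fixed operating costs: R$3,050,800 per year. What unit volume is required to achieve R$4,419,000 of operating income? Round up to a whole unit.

86,257 batches

Contribution margin per unit = R$163.99 − R$77.39 = R$86.60.
Need Q such that Q × R$86.60 − R$3,050,800 = R$4,419,000, i.e. Q = R$7,469,800 / R$86.60 = 86,256.35 → 86,257.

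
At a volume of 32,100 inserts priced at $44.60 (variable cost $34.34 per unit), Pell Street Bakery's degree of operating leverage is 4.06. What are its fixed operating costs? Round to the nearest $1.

$248,226

At 32,100 units, contribution = 32,100 × $10.26 = $329,346.00.
Since DOL = CM ÷ EBIT, EBIT = $329,346.00 ÷ 4.06 = $81,119.70.
And FC = contribution − EBIT = $329,346.00 − $81,119.70 = $248,226.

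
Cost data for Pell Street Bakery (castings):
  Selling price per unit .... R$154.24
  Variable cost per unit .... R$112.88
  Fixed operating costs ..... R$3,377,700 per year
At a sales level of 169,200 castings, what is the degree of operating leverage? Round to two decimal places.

Contribution at this volume is 169,200 × R$41.36 = R$6,998,112.00.
EBIT = R$6,998,112.00 − R$3,377,700 = R$3,620,412.00.
DOL = contribution ÷ EBIT = R$6,998,112.00 ÷ R$3,620,412.00 = 1.9330.

1.93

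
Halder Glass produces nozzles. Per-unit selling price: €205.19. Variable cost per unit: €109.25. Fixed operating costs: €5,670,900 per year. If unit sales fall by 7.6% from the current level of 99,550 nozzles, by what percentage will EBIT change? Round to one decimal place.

Total contribution margin = 99,550 × €95.94 = €9,550,827.00.
EBIT = €9,550,827.00 − €5,670,900 = €3,879,927.00.
So DOL = total CM / EBIT = €9,550,827.00 / €3,879,927.00 = 2.4616.
Operating income changes by 2.4616 × -7.6% = -18.7%.

-18.7%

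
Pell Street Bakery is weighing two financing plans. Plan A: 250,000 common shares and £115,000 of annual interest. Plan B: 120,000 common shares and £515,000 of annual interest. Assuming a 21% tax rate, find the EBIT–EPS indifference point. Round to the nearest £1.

£884,231

At indifference, (EBIT − 115,000)(1 − t)/250,000 = (EBIT − 515,000)(1 − t)/120,000.
Cancelling (1 − t) and cross-multiplying: 120,000·(EBIT − 115,000) = 250,000·(EBIT − 515,000).
Solving, EBIT = (515,000·250,000 − 115,000·120,000) / (250,000 − 120,000) = 114,950,000,000 / 130,000 = 884,230.77.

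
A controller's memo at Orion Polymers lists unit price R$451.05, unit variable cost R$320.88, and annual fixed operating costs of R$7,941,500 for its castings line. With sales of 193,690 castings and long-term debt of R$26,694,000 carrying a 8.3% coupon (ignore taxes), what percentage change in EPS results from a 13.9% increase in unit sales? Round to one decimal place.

Contribution at this volume is 193,690 × R$130.17 = R$25,212,627.30.
Operating income = contribution − fixed costs = R$25,212,627.30 − R$7,941,500 = R$17,271,127.30.
Interest = R$2,215,602.00, so EBIT − I = R$15,055,525.30.
DCL = total CM / (EBIT − I) = R$25,212,627.30 / R$15,055,525.30 = 1.6746.
EPS therefore changes by 1.6746 × (+13.9%) = +23.3%.

+23.3%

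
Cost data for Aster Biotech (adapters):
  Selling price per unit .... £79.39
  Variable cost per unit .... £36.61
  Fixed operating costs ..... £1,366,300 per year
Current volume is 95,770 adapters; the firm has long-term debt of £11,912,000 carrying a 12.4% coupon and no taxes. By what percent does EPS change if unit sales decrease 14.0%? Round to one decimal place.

-45.8%

Contribution at this volume is 95,770 × £42.78 = £4,097,040.60.
Operating income = contribution − fixed costs = £4,097,040.60 − £1,366,300 = £2,730,740.60.
After interest of £1,477,088.00, pre-tax earnings = £1,253,652.60.
DCL = total CM / (EBIT − I) = £4,097,040.60 / £1,253,652.60 = 3.2681.
EPS therefore changes by 3.2681 × (-14.0%) = -45.8%.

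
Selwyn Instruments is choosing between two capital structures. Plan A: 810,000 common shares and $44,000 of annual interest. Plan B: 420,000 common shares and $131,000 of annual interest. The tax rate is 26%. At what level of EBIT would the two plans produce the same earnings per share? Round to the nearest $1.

$224,692

At indifference, (EBIT − 44,000)(1 − t)/810,000 = (EBIT − 131,000)(1 − t)/420,000.
Cancelling (1 − t) and cross-multiplying: 420,000·(EBIT − 44,000) = 810,000·(EBIT − 131,000).
EBIT × (810,000 − 420,000) = 131,000 × 810,000 − 44,000 × 420,000 = 87,630,000,000, so EBIT = 87,630,000,000 ÷ 390,000 = 224,692.31.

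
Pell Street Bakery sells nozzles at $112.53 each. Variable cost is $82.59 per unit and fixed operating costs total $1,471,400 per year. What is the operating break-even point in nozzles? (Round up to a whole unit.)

49,145 nozzles

Unit CM = price − variable cost = $112.53 − $82.59 = $29.94.
Break-even Q = $1,471,400 / $29.94 = 49,144.96 → 49,145 nozzles.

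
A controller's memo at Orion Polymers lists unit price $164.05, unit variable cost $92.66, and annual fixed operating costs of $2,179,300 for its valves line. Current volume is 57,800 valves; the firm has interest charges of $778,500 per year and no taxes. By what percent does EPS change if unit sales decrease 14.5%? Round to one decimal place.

-51.2%

Total contribution margin = 57,800 × $71.39 = $4,126,342.00.
EBIT = $4,126,342.00 − $2,179,300 = $1,947,042.00.
Interest = $778,500.00, so EBIT − I = $1,168,542.00.
Degree of combined leverage = contribution ÷ (EBIT − I) = $4,126,342.00 ÷ $1,168,542.00 = 3.5312.
EPS therefore changes by 3.5312 × (-14.5%) = -51.2%.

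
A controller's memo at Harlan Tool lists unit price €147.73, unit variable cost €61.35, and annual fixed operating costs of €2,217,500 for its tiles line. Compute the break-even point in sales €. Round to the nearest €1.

€3,792,444

Contribution margin per unit = €147.73 − €61.35 = €86.38, a CM ratio of €86.38 ÷ €147.73 = 0.5847.
Break-even sales = FC ÷ CM ratio = €2,217,500 × €147.73 / €86.38 = €3,792,444.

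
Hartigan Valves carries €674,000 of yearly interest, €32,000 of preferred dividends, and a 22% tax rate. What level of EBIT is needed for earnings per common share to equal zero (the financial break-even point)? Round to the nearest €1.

€715,026

Preferred dividends are paid after tax, so their pre-tax equivalent is €32,000 ÷ (1 − 0.22) = €41,025.64.
Financial break-even EBIT = interest + D_p ÷ (1 − t) = €674,000 + €41,025.64 = €715,025.64.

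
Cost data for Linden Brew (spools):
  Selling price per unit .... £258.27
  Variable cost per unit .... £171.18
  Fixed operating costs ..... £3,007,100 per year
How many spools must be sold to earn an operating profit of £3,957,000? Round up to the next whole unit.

Contribution margin per unit = £258.27 − £171.18 = £87.09.
Required volume = (fixed costs + target profit) ÷ CM = (£3,007,100 + £3,957,000) ÷ £87.09 = 79,964.40, so 79,965 spools.

79,965 spools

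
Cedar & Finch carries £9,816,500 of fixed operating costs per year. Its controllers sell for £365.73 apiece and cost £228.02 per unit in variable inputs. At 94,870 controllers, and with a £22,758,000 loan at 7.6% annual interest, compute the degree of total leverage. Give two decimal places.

8.60

Contribution at this volume is 94,870 × £137.71 = £13,064,547.70.
Operating income = contribution − fixed costs = £13,064,547.70 − £9,816,500 = £3,248,047.70. Interest = £1,729,608.00.
DOL = £13,064,547.70 ÷ £3,248,047.70 = 4.0223; DFL = £3,248,047.70 ÷ £1,518,439.70 = 2.1391.
DCL = DOL × DFL = 4.0223 × 2.1391 = 8.6041.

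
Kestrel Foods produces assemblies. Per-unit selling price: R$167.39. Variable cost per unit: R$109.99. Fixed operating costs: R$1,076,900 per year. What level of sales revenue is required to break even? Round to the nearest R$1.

Contribution margin per unit = R$167.39 − R$109.99 = R$57.40, a CM ratio of R$57.40 ÷ R$167.39 = 0.3429.
Break-even revenue = fixed costs × price ÷ CM = R$1,076,900 × R$167.39 ÷ R$57.40 = R$3,140,458.

R$3,140,458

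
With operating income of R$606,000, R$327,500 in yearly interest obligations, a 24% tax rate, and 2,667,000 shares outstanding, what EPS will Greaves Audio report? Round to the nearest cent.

R$0.08

Interest = R$327,500.00, so EBT = R$606,000 − R$327,500.00 = R$278,500.00.
After tax at 24%: net income = R$278,500.00 × 0.76 = R$211,660.00.
EPS = R$211,660.00 ÷ 2,667,000 = R$0.08.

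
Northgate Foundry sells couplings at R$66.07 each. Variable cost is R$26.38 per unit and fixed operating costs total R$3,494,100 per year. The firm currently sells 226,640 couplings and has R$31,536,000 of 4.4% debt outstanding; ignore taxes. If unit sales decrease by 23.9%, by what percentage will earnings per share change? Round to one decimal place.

Contribution at this volume is 226,640 × R$39.69 = R$8,995,341.60.
EBIT = R$8,995,341.60 − R$3,494,100 = R$5,501,241.60.
Interest = R$1,387,584.00, so EBIT − I = R$4,113,657.60.
DCL = total CM / (EBIT − I) = R$8,995,341.60 / R$4,113,657.60 = 2.1867.
%ΔEPS = DCL × %ΔSales = 2.1867 × -23.9% = -52.3%.

-52.3%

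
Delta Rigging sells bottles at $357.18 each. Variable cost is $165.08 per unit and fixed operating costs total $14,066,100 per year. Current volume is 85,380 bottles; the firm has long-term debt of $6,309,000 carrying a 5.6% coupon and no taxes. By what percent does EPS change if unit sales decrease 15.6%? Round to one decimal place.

-129.1%

Total contribution margin = 85,380 × $192.10 = $16,401,498.00.
EBIT = $16,401,498.00 − $14,066,100 = $2,335,398.00.
Interest = $353,304.00, so EBIT − I = $1,982,094.00.
Degree of combined leverage = contribution ÷ (EBIT − I) = $16,401,498.00 ÷ $1,982,094.00 = 8.2748.
EPS therefore changes by 8.2748 × (-15.6%) = -129.1%.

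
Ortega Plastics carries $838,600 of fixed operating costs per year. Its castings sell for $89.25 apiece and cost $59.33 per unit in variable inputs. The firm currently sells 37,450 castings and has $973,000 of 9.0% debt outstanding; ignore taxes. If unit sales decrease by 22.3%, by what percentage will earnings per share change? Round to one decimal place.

-128.6%

Contribution at this volume is 37,450 × $29.92 = $1,120,504.00.
EBIT = $1,120,504.00 − $838,600 = $281,904.00.
After interest of $87,570.00, pre-tax earnings = $194,334.00.
DCL = total CM / (EBIT − I) = $1,120,504.00 / $194,334.00 = 5.7659.
EPS therefore changes by 5.7659 × (-22.3%) = -128.6%.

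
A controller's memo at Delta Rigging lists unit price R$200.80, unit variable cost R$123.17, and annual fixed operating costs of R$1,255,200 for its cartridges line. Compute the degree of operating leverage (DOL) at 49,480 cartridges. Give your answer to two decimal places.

Total contribution margin = 49,480 × R$77.63 = R$3,841,132.40.
Subtracting fixed costs: EBIT = R$3,841,132.40 − R$1,255,200 = R$2,585,932.40.
DOL = contribution ÷ EBIT = R$3,841,132.40 ÷ R$2,585,932.40 = 1.4854.

1.49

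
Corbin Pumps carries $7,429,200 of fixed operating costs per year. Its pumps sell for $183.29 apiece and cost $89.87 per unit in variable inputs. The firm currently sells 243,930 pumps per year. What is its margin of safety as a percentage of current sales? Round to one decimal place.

Contribution margin per unit = $183.29 − $89.87 = $93.42. Break-even units = $7,429,200 ÷ $93.42 = 79,524.73; break-even revenue = 79,524.73 × $183.29 = $14,576,087.22.
Current sales = 243,930 × $183.29 = $44,709,929.70.
Margin of safety = ($44,709,929.70 − $14,576,087.22) ÷ $44,709,929.70 = 67.4%.

67.4%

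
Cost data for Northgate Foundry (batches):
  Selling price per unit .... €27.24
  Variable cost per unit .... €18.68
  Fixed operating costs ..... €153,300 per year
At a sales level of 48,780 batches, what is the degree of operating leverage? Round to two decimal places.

At 48,780 units, contribution = 48,780 × €8.56 = €417,556.80.
Subtracting fixed costs: EBIT = €417,556.80 − €153,300 = €264,256.80.
Degree of operating leverage = €417,556.80 / €264,256.80 = 1.5801.

1.58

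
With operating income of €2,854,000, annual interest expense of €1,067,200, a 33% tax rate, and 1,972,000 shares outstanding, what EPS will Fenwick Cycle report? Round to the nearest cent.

Interest = €1,067,200.00, so EBT = €2,854,000 − €1,067,200.00 = €1,786,800.00.
Net income = €1,786,800.00 × (1 − 0.33) = €1,197,156.00.
EPS = €1,197,156.00 ÷ 1,972,000 = €0.61.

€0.61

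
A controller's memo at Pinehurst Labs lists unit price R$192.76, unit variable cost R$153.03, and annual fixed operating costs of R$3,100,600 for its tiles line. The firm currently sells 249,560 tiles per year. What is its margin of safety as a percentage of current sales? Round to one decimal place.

68.7%

Unit CM = price − variable cost = R$192.76 − R$153.03 = R$39.73. Break-even units = R$3,100,600 ÷ R$39.73 = 78,041.78; break-even revenue = 78,041.78 × R$192.76 = R$15,043,333.90.
Current sales = 249,560 × R$192.76 = R$48,105,185.60.
Margin of safety = (R$48,105,185.60 − R$15,043,333.90) ÷ R$48,105,185.60 = 68.7%.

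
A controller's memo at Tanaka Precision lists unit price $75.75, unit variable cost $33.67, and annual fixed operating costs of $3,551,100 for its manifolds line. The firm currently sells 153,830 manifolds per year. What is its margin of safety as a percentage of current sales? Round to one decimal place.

45.1%

Unit CM = price − variable cost = $75.75 − $33.67 = $42.08. Break-even units = $3,551,100 ÷ $42.08 = 84,389.26; break-even revenue = 84,389.26 × $75.75 = $6,392,486.34.
Actual sales revenue = 153,830 × $75.75 = $11,652,622.50.
Margin of safety = ($11,652,622.50 − $6,392,486.34) ÷ $11,652,622.50 = 45.1%.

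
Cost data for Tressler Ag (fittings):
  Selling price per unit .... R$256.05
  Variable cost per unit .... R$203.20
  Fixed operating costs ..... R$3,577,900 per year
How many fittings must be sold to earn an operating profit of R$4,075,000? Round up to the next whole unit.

144,805 fittings

Each unit contributes R$256.05 − R$203.20 = R$52.85.
Required volume = (fixed costs + target profit) ÷ CM = (R$3,577,900 + R$4,075,000) ÷ R$52.85 = 144,804.16, so 144,805 fittings.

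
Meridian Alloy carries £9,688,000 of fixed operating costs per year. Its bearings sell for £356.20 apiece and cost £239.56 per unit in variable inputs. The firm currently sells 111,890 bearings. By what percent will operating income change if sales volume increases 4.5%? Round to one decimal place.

+17.5%

Total contribution margin = 111,890 × £116.64 = £13,050,849.60.
EBIT = £13,050,849.60 − £9,688,000 = £3,362,849.60.
Degree of operating leverage = £13,050,849.60 / £3,362,849.60 = 3.8809.
So EBIT moves 3.8809 × (+4.5%) = +17.5%.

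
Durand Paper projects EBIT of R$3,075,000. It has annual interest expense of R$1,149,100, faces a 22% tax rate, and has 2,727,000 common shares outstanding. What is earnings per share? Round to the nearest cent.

Pre-tax income = R$3,075,000 − R$1,149,100.00 = R$1,925,900.00.
Net income = R$1,925,900.00 × (1 − 0.22) = R$1,502,202.00.
EPS = R$1,502,202.00 ÷ 2,727,000 = R$0.55.

R$0.55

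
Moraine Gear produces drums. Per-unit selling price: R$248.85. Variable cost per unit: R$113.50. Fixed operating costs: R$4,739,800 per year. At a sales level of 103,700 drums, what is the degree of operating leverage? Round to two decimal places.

Total contribution margin = 103,700 × R$135.35 = R$14,035,795.00.
Subtracting fixed costs: EBIT = R$14,035,795.00 − R$4,739,800 = R$9,295,995.00.
So DOL = total CM / EBIT = R$14,035,795.00 / R$9,295,995.00 = 1.5099.

1.51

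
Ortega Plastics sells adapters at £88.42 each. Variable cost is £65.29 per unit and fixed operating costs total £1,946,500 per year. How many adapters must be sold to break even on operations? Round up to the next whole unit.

84,155 adapters

Each unit contributes £88.42 − £65.29 = £23.13.
Units to break even: £1,946,500 ÷ £23.13 = 84,154.78, rounded up to 84,155.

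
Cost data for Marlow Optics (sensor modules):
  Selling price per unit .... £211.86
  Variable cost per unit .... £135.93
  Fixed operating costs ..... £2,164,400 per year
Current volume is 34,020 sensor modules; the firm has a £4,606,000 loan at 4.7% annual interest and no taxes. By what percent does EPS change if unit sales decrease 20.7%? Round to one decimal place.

-264.4%

At 34,020 units, contribution = 34,020 × £75.93 = £2,583,138.60.
Subtracting fixed costs: EBIT = £2,583,138.60 − £2,164,400 = £418,738.60.
After interest of £216,482.00, pre-tax earnings = £202,256.60.
DCL = total CM / (EBIT − I) = £2,583,138.60 / £202,256.60 = 12.7716.
%ΔEPS = DCL × %ΔSales = 12.7716 × -20.7% = -264.4%.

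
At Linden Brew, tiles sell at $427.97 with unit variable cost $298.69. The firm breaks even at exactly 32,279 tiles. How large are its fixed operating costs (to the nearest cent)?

Unit CM = price − variable cost = $427.97 − $298.69 = $129.28.
Since BE = FC / CM, FC = 32,279 × $129.28 = $4,173,029.12.

$4,173,029.12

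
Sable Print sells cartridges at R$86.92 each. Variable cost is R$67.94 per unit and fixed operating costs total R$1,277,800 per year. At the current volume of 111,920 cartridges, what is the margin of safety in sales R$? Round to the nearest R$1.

Contribution margin per unit = R$86.92 − R$67.94 = R$18.98. Break-even units = R$1,277,800 ÷ R$18.98 = 67,323.50; break-even revenue = 67,323.50 × R$86.92 = R$5,851,758.48.
Current sales = 111,920 × R$86.92 = R$9,728,086.40.
Margin of safety = R$9,728,086.40 − R$5,851,758.48 = R$3,876,328.

R$3,876,328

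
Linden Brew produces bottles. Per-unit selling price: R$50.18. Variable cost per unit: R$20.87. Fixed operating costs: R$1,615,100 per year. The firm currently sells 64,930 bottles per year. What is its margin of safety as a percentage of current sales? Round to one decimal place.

15.1%

Contribution margin per unit = R$50.18 − R$20.87 = R$29.31. Break-even units = R$1,615,100 ÷ R$29.31 = 55,104.06; break-even revenue = 55,104.06 × R$50.18 = R$2,765,121.73.
Actual sales revenue = 64,930 × R$50.18 = R$3,258,187.40.
Margin of safety = (R$3,258,187.40 − R$2,765,121.73) ÷ R$3,258,187.40 = 15.1%.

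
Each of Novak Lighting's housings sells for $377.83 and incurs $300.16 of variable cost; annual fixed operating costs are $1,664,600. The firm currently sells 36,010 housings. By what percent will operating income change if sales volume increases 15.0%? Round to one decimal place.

At 36,010 units, contribution = 36,010 × $77.67 = $2,796,896.70.
EBIT = $2,796,896.70 − $1,664,600 = $1,132,296.70.
DOL = contribution ÷ EBIT = $2,796,896.70 ÷ $1,132,296.70 = 2.4701.
So EBIT moves 2.4701 × (+15.0%) = +37.1%.

+37.1%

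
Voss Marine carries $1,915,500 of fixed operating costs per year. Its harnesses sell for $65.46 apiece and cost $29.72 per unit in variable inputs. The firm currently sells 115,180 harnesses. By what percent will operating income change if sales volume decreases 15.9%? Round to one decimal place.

Total contribution margin = 115,180 × $35.74 = $4,116,533.20.
EBIT = $4,116,533.20 − $1,915,500 = $2,201,033.20.
DOL = contribution ÷ EBIT = $4,116,533.20 ÷ $2,201,033.20 = 1.8703.
%ΔEBIT = DOL × %ΔSales = 1.8703 × -15.9% = -29.7%.

-29.7%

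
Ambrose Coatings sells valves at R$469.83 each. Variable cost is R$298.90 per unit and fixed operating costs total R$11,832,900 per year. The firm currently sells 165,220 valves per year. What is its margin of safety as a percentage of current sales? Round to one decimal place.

58.1%

Unit CM = price − variable cost = R$469.83 − R$298.90 = R$170.93. Break-even units = R$11,832,900 ÷ R$170.93 = 69,226.58; break-even revenue = 69,226.58 × R$469.83 = R$32,524,725.95.
Actual sales revenue = 165,220 × R$469.83 = R$77,625,312.60.
Margin of safety = (R$77,625,312.60 − R$32,524,725.95) ÷ R$77,625,312.60 = 58.1%.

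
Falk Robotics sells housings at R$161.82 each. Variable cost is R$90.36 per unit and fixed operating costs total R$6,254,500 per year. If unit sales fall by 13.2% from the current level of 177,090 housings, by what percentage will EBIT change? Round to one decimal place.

-26.1%

Contribution at this volume is 177,090 × R$71.46 = R$12,654,851.40.
Operating income = contribution − fixed costs = R$12,654,851.40 − R$6,254,500 = R$6,400,351.40.
DOL = contribution ÷ EBIT = R$12,654,851.40 ÷ R$6,400,351.40 = 1.9772.
Operating income changes by 1.9772 × -13.2% = -26.1%.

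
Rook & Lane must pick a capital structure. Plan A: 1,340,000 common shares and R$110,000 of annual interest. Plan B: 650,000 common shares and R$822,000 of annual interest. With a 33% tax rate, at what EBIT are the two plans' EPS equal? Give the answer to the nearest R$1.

Set EPS_A = EPS_B: (EBIT − R$110,000)(1 − 0.33) ÷ 1,340,000 = (EBIT − R$822,000)(1 − 0.33) ÷ 650,000.
The (1 − t) factor cancels: (EBIT − 110,000) × 650,000 = (EBIT − 822,000) × 1,340,000.
EBIT × (1,340,000 − 650,000) = 822,000 × 1,340,000 − 110,000 × 650,000 = 1,029,980,000,000, so EBIT = 1,029,980,000,000 ÷ 690,000 = 1,492,724.64.

R$1,492,725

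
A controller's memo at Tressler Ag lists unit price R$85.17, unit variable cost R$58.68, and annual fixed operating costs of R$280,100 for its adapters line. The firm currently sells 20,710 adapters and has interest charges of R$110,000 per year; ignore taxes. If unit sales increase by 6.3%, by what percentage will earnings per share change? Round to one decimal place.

Total contribution margin = 20,710 × R$26.49 = R$548,607.90.
EBIT = R$548,607.90 − R$280,100 = R$268,507.90.
Interest = R$110,000.00, so EBIT − I = R$158,507.90.
Degree of combined leverage = contribution ÷ (EBIT − I) = R$548,607.90 ÷ R$158,507.90 = 3.4611.
%ΔEPS = DCL × %ΔSales = 3.4611 × +6.3% = +21.8%.

+21.8%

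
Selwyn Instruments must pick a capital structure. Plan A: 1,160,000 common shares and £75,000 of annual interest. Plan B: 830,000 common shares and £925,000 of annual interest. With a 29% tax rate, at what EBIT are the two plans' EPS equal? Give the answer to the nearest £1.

At indifference, (EBIT − 75,000)(1 − t)/1,160,000 = (EBIT − 925,000)(1 − t)/830,000.
Cancelling (1 − t) and cross-multiplying: 830,000·(EBIT − 75,000) = 1,160,000·(EBIT − 925,000).
EBIT × (1,160,000 − 830,000) = 925,000 × 1,160,000 − 75,000 × 830,000 = 1,010,750,000,000, so EBIT = 1,010,750,000,000 ÷ 330,000 = 3,062,878.79.

£3,062,879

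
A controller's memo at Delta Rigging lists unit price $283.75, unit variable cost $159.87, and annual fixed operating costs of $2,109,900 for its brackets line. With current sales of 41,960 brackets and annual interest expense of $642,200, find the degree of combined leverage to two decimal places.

At 41,960 units, contribution = 41,960 × $123.88 = $5,198,004.80.
Subtracting fixed costs: EBIT = $5,198,004.80 − $2,109,900 = $3,088,104.80. Interest = $642,200.00.
DOL = $5,198,004.80 ÷ $3,088,104.80 = 1.6832; DFL = $3,088,104.80 ÷ $2,445,904.80 = 1.2626.
Combined leverage = 1.6832 × 1.2626 = 2.1252.

2.13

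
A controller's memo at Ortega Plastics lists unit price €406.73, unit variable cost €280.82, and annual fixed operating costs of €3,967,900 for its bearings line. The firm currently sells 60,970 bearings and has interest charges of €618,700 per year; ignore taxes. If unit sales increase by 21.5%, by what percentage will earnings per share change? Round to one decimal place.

Contribution at this volume is 60,970 × €125.91 = €7,676,732.70.
Subtracting fixed costs: EBIT = €7,676,732.70 − €3,967,900 = €3,708,832.70.
Interest = €618,700.00, so EBIT − I = €3,090,132.70.
Degree of combined leverage = contribution ÷ (EBIT − I) = €7,676,732.70 ÷ €3,090,132.70 = 2.4843.
%ΔEPS = DCL × %ΔSales = 2.4843 × +21.5% = +53.4%.

+53.4%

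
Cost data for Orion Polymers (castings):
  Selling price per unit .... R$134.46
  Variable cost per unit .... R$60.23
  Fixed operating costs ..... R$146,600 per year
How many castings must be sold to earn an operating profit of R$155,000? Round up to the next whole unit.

4,064 castings

Each unit contributes R$134.46 − R$60.23 = R$74.23.
Need Q such that Q × R$74.23 − R$146,600 = R$155,000, i.e. Q = R$301,600 / R$74.23 = 4,063.05 → 4,064.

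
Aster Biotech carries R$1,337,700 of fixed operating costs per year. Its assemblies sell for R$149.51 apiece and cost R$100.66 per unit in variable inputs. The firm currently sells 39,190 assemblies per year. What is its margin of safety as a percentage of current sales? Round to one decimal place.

Each unit contributes R$149.51 − R$100.66 = R$48.85. Break-even units = R$1,337,700 ÷ R$48.85 = 27,383.83; break-even revenue = 27,383.83 × R$149.51 = R$4,094,156.13.
Current sales = 39,190 × R$149.51 = R$5,859,296.90.
Margin of safety = (R$5,859,296.90 − R$4,094,156.13) ÷ R$5,859,296.90 = 30.1%.

30.1%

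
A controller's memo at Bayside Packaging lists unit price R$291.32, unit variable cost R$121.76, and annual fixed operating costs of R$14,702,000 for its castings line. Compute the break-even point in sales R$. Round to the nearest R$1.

R$25,259,416

CM per unit = R$291.32 − R$121.76 = R$169.56; CM ratio = R$169.56 / R$291.32 = 0.5820.
Break-even sales = FC ÷ CM ratio = R$14,702,000 × R$291.32 / R$169.56 = R$25,259,416.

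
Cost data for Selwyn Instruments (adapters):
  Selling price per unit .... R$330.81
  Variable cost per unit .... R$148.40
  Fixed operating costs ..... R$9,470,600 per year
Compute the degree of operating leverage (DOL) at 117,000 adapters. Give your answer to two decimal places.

Contribution at this volume is 117,000 × R$182.41 = R$21,341,970.00.
EBIT = R$21,341,970.00 − R$9,470,600 = R$11,871,370.00.
Degree of operating leverage = R$21,341,970.00 / R$11,871,370.00 = 1.7978.

1.80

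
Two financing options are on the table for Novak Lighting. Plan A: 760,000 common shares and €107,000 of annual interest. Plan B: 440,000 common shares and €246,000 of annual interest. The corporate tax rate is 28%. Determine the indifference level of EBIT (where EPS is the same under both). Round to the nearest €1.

€437,125

At indifference, (EBIT − 107,000)(1 − t)/760,000 = (EBIT − 246,000)(1 − t)/440,000.
Cancelling (1 − t) and cross-multiplying: 440,000·(EBIT − 107,000) = 760,000·(EBIT − 246,000).
Solving, EBIT = (246,000·760,000 − 107,000·440,000) / (760,000 − 440,000) = 139,880,000,000 / 320,000 = 437,125.00.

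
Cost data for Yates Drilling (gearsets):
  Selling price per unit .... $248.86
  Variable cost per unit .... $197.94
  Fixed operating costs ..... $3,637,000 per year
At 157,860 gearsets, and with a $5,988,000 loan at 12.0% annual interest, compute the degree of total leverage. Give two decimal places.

At 157,860 units, contribution = 157,860 × $50.92 = $8,038,231.20.
EBIT = $8,038,231.20 − $3,637,000 = $4,401,231.20. Interest = $718,560.00.
DOL = $8,038,231.20 ÷ $4,401,231.20 = 1.8264; DFL = $4,401,231.20 ÷ $3,682,671.20 = 1.1951.
Combined leverage = 1.8264 × 1.1951 = 2.1827.

2.18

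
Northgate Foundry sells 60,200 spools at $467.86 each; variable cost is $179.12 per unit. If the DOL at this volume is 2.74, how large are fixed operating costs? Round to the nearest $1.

$11,038,298

Total contribution margin = 60,200 × $288.74 = $17,382,148.00.
DOL = contribution / EBIT, so EBIT = $17,382,148.00 / 2.74 = $6,343,849.64.
Fixed costs = CM − EBIT = $17,382,148.00 − $6,343,849.64 = $11,038,298.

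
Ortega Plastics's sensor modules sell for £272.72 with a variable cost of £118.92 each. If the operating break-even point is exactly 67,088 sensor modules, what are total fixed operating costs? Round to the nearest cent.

Each unit contributes £272.72 − £118.92 = £153.80.
Since BE = FC / CM, FC = 67,088 × £153.80 = £10,318,134.40.

£10,318,134.40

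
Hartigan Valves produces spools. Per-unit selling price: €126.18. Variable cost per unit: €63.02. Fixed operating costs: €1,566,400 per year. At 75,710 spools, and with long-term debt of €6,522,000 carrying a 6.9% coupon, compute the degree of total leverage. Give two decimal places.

Contribution at this volume is 75,710 × €63.16 = €4,781,843.60.
Operating income = contribution − fixed costs = €4,781,843.60 − €1,566,400 = €3,215,443.60. Interest = €450,018.00, so EBIT − I = €2,765,425.60.
DCL = contribution ÷ (EBIT − I) = €4,781,843.60 ÷ €2,765,425.60 = 1.7292.

1.73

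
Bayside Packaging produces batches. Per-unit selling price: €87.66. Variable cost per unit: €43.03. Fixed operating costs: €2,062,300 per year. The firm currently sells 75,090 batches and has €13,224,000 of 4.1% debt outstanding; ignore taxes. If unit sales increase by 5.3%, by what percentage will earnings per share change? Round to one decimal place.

+23.8%

At 75,090 units, contribution = 75,090 × €44.63 = €3,351,266.70.
Subtracting fixed costs: EBIT = €3,351,266.70 − €2,062,300 = €1,288,966.70.
After interest of €542,184.00, pre-tax earnings = €746,782.70.
DCL = total CM / (EBIT − I) = €3,351,266.70 / €746,782.70 = 4.4876.
%ΔEPS = DCL × %ΔSales = 4.4876 × +5.3% = +23.8%.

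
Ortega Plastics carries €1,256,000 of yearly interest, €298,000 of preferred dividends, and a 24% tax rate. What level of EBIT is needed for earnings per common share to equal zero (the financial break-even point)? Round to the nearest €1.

€1,648,105

Grossing the preferred dividend up to pre-tax terms: €298,000 / (1 − 0.24) = €392,105.26.
EPS = 0 when EBIT covers interest plus the pre-tax preferred burden: €1,256,000 + €392,105.26 = €1,648,105.26.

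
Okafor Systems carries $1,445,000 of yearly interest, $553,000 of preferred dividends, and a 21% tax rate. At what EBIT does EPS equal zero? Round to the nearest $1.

Preferred dividends are paid after tax, so their pre-tax equivalent is $553,000 ÷ (1 − 0.21) = $700,000.00.
EPS = 0 when EBIT covers interest plus the pre-tax preferred burden: $1,445,000 + $700,000.00 = $2,145,000.00.

$2,145,000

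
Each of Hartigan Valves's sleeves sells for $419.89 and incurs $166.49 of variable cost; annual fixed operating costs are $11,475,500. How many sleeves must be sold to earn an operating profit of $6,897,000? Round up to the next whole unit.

72,504 sleeves

Unit CM = price − variable cost = $419.89 − $166.49 = $253.40.
Units = (FC + target) / CM = ($11,475,500 + $6,897,000) / $253.40 = 72,503.95, so 72,504 sleeves.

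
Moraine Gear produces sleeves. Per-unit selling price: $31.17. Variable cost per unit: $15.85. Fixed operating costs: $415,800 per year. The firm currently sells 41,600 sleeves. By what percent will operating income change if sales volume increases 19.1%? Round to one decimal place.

Total contribution margin = 41,600 × $15.32 = $637,312.00.
Subtracting fixed costs: EBIT = $637,312.00 − $415,800 = $221,512.00.
Degree of operating leverage = $637,312.00 / $221,512.00 = 2.8771.
So EBIT moves 2.8771 × (+19.1%) = +55.0%.

+55.0%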